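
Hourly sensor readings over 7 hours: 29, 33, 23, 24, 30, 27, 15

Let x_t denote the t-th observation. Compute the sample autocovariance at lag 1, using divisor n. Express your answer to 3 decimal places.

Mean x̄ = (29 + 33 + 23 + 24 + 30 + 27 + 15)/7 = 25.8571
Deviations: 3.1429, 7.1429, -2.8571, -1.8571, 4.1429, 1.1429, -10.8571
Σ_{t=1}^{6}(x_t−x̄)(x_{t+1}−x̄) = -8.0204
γ_1 = -8.0204 / 7 = -1.146

-1.146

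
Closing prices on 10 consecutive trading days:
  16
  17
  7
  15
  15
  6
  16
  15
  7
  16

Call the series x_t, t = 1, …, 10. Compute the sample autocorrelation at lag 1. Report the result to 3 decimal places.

-0.449

Mean x̄ = (16 + 17 + 7 + 15 + 15 + 6 + 16 + 15 + 7 + 16)/10 = 13.0000
Numerator Σ_{t=1}^{9}(x_t−x̄)(x_{t+1}−x̄) = -79.0000
Denominator Σ(x_t−x̄)² = 176.0000
r_1 = -79.0000 / 176.0000 = -0.449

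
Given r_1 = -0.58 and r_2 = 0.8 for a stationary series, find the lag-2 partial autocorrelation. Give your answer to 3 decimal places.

φ_{22} = (r_2 − r_1²) / (1 − r_1²)
r_1² = (-0.58)² = 0.3364
Numerator = 0.8 − 0.3364 = 0.4636; denominator = 1 − 0.3364 = 0.6636
φ_{22} = 0.4636 / 0.6636 = 0.699

0.699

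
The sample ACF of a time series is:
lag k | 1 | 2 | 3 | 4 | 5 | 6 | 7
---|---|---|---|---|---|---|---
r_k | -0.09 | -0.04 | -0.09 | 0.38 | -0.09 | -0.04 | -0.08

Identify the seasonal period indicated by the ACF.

The largest autocorrelation is r_4 = 0.38; the remaining lags stay at or below -0.04.
The dominant spike at lag 4 indicates a seasonal period of 4.

4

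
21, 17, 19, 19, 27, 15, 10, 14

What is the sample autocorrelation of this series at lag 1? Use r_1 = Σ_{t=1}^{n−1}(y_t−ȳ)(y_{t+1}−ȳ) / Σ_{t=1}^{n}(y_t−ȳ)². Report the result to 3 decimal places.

Mean ȳ = (21 + 17 + 19 + 19 + 27 + 15 + 10 + 14)/8 = 17.7500
Deviations from mean: 3.2500, -0.7500, 1.2500, 1.2500, 9.2500, -2.7500, -7.7500, -3.7500
Σ(y_t−ȳ)(y_{t+1}−ȳ) = (-2.4375) + (-0.9375) + (1.5625) + (11.5625) + (-25.4375) + (21.3125) + (29.0625) = 34.6875
Denominator Σ(y_t−ȳ)² = 181.5000
r_1 = 34.6875 / 181.5000 = 0.191

0.191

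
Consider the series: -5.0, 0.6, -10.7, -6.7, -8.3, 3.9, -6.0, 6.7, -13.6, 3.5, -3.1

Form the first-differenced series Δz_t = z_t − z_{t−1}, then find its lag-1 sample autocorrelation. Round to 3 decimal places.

First differences Δz: 5.6, -11.3, 4.0, -1.6, 12.2, -9.9, 12.7, -20.3, 17.1, -6.6
Mean of differences = 0.1900
Numerator Σ(Δz_t−Δz̄)(Δz_{t+1}−Δz̄) = -1099.2971
Denominator Σ(Δz_t−Δz̄)² = 1333.4490
r_1(Δz) = -1099.2971 / 1333.4490 = -0.824

-0.824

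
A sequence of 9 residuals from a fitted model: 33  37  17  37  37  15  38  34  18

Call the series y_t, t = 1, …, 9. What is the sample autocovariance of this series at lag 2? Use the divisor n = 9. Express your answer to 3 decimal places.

-32.118

Mean ȳ = (33 + 37 + 17 + 37 + 37 + 15 + 38 + 34 + 18)/9 = 29.5556
Σ_{t=1}^{7}(y_t−ȳ)(y_{t+2}−ȳ) = -289.0617
γ_2 = -289.0617 / 9 = -32.118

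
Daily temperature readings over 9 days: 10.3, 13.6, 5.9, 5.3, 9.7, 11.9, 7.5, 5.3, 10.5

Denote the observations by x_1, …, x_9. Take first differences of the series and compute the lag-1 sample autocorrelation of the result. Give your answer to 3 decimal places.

-0.171

First differences Δx: 3.3, -7.7, -0.6, 4.4, 2.2, -4.4, -2.2, 5.2
Mean of differences = 0.0250
Numerator Σ(Δx_t−Δx̄)(Δx_{t+1}−Δx̄) = -24.9831
Denominator Σ(Δx_t−Δx̄)² = 145.9750
r_1(Δx) = -24.9831 / 145.9750 = -0.171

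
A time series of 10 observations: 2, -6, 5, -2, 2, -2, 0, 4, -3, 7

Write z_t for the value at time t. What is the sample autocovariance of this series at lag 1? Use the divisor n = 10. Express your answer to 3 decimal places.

-9.209

Mean z̄ = (2 − 6 + 5 − 2 + 2 − 2 + 0 + 4 − 3 + 7)/10 = 0.7000
Σ_{t=1}^{9}(z_t−z̄)(z_{t+1}−z̄) = -92.0900
γ_1 = -92.0900 / 10 = -9.209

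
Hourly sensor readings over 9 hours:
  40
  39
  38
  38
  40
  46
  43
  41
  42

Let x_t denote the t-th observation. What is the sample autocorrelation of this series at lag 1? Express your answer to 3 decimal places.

Mean x̄ = (40 + 39 + 38 + 38 + 40 + 46 + 43 + 41 + 42)/9 = 40.7778
Numerator Σ_{t=1}^{8}(x_t−x̄)(x_{t+1}−x̄) = 24.5062
Denominator Σ(x_t−x̄)² = 53.5556
r_1 = 24.5062 / 53.5556 = 0.458

0.458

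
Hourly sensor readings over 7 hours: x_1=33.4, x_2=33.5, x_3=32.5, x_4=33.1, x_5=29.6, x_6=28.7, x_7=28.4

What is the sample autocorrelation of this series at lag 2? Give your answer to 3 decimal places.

Mean x̄ = (33.4 + 33.5 + 32.5 + 33.1 + 29.6 + 28.7 + 28.4)/7 = 31.3143
Deviations from mean: 2.0857, 2.1857, 1.1857, 1.7857, -1.7143, -2.6143, -2.9143
Numerator Σ_{t=1}^{5}(x_t−x̄)(x_{t+2}−x̄) = 4.6710
Denominator Σ(x_t−x̄)² = 31.9886
r_2 = 4.6710 / 31.9886 = 0.146

0.146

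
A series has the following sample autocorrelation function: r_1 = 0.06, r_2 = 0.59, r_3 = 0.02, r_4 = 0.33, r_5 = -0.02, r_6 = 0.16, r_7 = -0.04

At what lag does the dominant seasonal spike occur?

The largest autocorrelation is r_2 = 0.59, with weaker echoes at lags 4 (0.33) and 6 (0.16); the remaining lags stay at or below 0.06.
The dominant spike at lag 2 indicates a seasonal period of 2.

2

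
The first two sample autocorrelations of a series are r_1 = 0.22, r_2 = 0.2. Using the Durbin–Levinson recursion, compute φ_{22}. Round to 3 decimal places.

φ_{22} = (r_2 − r_1²) / (1 − r_1²)
r_1² = (0.22)² = 0.0484
Numerator = 0.2 − 0.0484 = 0.1516; denominator = 1 − 0.0484 = 0.9516
φ_{22} = 0.1516 / 0.9516 = 0.159

0.159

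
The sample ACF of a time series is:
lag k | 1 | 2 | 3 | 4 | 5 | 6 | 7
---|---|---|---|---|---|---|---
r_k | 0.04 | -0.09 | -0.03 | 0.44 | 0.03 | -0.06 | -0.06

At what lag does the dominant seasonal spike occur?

The largest autocorrelation is r_4 = 0.44; the remaining lags stay at or below 0.04.
The dominant spike at lag 4 indicates a seasonal period of 4.

4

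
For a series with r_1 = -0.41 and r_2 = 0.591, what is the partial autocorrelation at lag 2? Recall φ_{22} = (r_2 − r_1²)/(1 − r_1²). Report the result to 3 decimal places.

φ_{22} = (r_2 − r_1²) / (1 − r_1²)
r_1² = (-0.41)² = 0.1681
Numerator = 0.591 − 0.1681 = 0.4229; denominator = 1 − 0.1681 = 0.8319
φ_{22} = 0.4229 / 0.8319 = 0.508

0.508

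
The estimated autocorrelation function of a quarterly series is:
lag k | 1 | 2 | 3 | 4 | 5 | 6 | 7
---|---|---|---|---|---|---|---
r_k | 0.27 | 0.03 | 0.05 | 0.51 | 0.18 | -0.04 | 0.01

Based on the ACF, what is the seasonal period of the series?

4

The largest autocorrelation is r_4 = 0.51; the remaining lags stay at or below 0.27. The elevated value at lag 1 (0.27), dropping to 0.03 at lag 2, reflects decaying short-term dependence rather than seasonality.
The dominant spike at lag 4 indicates a seasonal period of 4.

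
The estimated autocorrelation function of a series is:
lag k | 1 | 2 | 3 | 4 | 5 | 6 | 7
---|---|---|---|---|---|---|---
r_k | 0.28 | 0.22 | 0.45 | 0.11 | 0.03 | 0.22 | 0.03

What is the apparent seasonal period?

The largest autocorrelation is r_3 = 0.45; the remaining lags stay at or below 0.28. The elevated value at lag 1 (0.28), dropping to 0.22 at lag 2, reflects decaying short-term dependence rather than seasonality.
The dominant spike at lag 3 indicates a seasonal period of 3.

3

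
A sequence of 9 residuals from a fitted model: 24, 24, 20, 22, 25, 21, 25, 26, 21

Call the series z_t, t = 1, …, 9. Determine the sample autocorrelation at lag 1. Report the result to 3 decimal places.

Mean z̄ = (24 + 24 + 20 + 22 + 25 + 21 + 25 + 26 + 21)/9 = 23.1111
Numerator Σ_{t=1}^{8}(z_t−z̄)(z_{t+1}−z̄) = -9.2346
Denominator Σ(z_t−z̄)² = 36.8889
r_1 = -9.2346 / 36.8889 = -0.250

-0.250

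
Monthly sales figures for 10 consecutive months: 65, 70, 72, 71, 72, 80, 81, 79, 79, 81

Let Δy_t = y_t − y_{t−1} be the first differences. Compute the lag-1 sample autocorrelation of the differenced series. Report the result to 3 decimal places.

First differences Δy: 5, 2, -1, 1, 8, 1, -2, 0, 2
Mean of differences = 1.7778
Numerator Σ(Δy_t−Δȳ)(Δy_{t+1}−Δȳ) = 1.8395
Denominator Σ(Δy_t−Δȳ)² = 75.5556
r_1(Δy) = 1.8395 / 75.5556 = 0.024

0.024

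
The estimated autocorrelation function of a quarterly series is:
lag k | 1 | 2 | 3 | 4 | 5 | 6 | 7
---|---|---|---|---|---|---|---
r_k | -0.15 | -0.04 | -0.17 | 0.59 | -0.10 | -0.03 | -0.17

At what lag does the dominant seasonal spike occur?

4

The largest autocorrelation is r_4 = 0.59; the remaining lags stay at or below -0.03.
The dominant spike at lag 4 indicates a seasonal period of 4.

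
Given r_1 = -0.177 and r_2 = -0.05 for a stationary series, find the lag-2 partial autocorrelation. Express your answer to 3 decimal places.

φ_{22} = (r_2 − r_1²) / (1 − r_1²)
r_1² = (-0.177)² = 0.031329
Numerator = -0.05 − 0.0313 = -0.0813; denominator = 1 − 0.0313 = 0.9687
φ_{22} = -0.0813 / 0.9687 = -0.084

-0.084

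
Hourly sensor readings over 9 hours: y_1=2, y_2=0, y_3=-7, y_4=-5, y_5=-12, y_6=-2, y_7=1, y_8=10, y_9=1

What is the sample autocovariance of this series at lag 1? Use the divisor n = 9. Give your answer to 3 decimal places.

Mean ȳ = (2 + 0 − 7 − 5 − 12 − 2 + 1 + 10 + 1)/9 = -1.3333
Σ_{t=1}^{8}(y_t−ȳ)(y_{t+1}−ȳ) = 115.2222
γ_1 = 115.2222 / 9 = 12.802

12.802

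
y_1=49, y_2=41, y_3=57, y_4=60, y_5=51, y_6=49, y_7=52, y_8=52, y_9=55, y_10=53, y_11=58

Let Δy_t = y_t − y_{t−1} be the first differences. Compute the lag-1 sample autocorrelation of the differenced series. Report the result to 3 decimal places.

-0.271

First differences Δy: -8, 16, 3, -9, -2, 3, 0, 3, -2, 5
Mean of differences = 0.9000
Numerator Σ(Δy_t−Δȳ)(Δy_{t+1}−Δȳ) = -122.6100
Denominator Σ(Δy_t−Δȳ)² = 452.9000
r_1(Δy) = -122.6100 / 452.9000 = -0.271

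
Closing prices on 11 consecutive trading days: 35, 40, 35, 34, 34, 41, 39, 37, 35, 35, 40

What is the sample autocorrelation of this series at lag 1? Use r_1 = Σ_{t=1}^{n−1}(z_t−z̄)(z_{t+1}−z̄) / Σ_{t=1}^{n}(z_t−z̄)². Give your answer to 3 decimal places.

Mean z̄ = (35 + 40 + 35 + 34 + 34 + 41 + 39 + 37 + 35 + 35 + 40)/11 = 36.8182
Numerator Σ_{t=1}^{10}(z_t−z̄)(z_{t+1}−z̄) = -3.5785
Denominator Σ(z_t−z̄)² = 71.6364
r_1 = -3.5785 / 71.6364 = -0.050

-0.050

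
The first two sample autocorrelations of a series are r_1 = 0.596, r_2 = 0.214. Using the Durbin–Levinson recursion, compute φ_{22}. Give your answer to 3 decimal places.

φ_{22} = (r_2 − r_1²) / (1 − r_1²)
r_1² = (0.596)² = 0.355216
Numerator = 0.214 − 0.3552 = -0.1412; denominator = 1 − 0.3552 = 0.6448
φ_{22} = -0.1412 / 0.6448 = -0.219

-0.219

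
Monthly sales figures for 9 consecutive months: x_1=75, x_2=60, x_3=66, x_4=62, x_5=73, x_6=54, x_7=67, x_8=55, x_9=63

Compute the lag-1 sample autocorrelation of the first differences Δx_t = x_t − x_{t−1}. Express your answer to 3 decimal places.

First differences Δx: -15, 6, -4, 11, -19, 13, -12, 8
Mean of differences = -1.5000
Numerator Σ(Δx_t−Δx̄)(Δx_{t+1}−Δx̄) = -875.7500
Denominator Σ(Δx_t−Δx̄)² = 1118.0000
r_1(Δx) = -875.7500 / 1118.0000 = -0.783

-0.783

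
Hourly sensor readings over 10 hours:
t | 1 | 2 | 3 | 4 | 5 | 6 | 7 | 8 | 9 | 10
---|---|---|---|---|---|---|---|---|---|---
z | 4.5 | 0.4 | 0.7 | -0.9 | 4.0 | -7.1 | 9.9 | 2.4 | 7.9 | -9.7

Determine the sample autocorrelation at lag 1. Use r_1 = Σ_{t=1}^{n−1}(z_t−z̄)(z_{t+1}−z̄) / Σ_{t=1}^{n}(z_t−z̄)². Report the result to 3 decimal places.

Mean z̄ = (4.5 + 0.4 + 0.7 − 0.9 + 4.0 − 7.1 + 9.9 + 2.4 + 7.9 − 9.7)/10 = 1.2100
Numerator Σ_{t=1}^{9}(z_t−z̄)(z_{t+1}−z̄) = -157.1471
Denominator Σ(z_t−z̄)² = 333.7490
r_1 = -157.1471 / 333.7490 = -0.471

-0.471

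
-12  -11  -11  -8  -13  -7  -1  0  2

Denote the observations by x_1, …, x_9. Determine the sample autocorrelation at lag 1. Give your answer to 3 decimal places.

0.583

Mean x̄ = (-12 − 11 − 11 − 8 − 13 − 7 − 1 + 0 + 2)/9 = -6.7778
Numerator Σ_{t=1}^{8}(x_t−x̄)(x_{t+1}−x̄) = 151.3951
Denominator Σ(x_t−x̄)² = 259.5556
r_1 = 151.3951 / 259.5556 = 0.583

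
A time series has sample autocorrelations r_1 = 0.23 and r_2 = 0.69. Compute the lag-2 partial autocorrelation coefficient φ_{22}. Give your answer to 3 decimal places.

0.673

φ_{22} = (r_2 − r_1²) / (1 − r_1²)
r_1² = (0.23)² = 0.0529
Numerator = 0.69 − 0.0529 = 0.6371; denominator = 1 − 0.0529 = 0.9471
φ_{22} = 0.6371 / 0.9471 = 0.673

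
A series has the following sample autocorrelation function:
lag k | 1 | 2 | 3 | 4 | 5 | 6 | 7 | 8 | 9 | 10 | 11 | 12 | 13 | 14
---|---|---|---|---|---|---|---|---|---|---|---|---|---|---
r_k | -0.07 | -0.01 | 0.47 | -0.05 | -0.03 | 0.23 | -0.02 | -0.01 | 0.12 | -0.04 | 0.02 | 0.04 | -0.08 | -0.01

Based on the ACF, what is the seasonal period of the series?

The largest autocorrelation is r_3 = 0.47, with a weaker echo at lag 6 (0.23); the remaining lags stay at or below 0.12.
The dominant spike at lag 3 indicates a seasonal period of 3.

3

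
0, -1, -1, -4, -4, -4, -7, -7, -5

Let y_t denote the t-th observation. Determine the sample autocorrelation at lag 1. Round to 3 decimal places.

Mean ȳ = (0 − 1 − 1 − 4 − 4 − 4 − 7 − 7 − 5)/9 = -3.6667
Numerator Σ_{t=1}^{8}(y_t−ȳ)(y_{t+1}−ȳ) = 32.8889
Denominator Σ(y_t−ȳ)² = 52.0000
r_1 = 32.8889 / 52.0000 = 0.632

0.632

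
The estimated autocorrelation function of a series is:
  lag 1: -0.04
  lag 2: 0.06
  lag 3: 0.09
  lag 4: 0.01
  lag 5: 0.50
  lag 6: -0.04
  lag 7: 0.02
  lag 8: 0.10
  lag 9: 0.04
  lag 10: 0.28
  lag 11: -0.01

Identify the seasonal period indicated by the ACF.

The largest autocorrelation is r_5 = 0.50, with a weaker echo at lag 10 (0.28); the remaining lags stay at or below 0.10.
The dominant spike at lag 5 indicates a seasonal period of 5.

5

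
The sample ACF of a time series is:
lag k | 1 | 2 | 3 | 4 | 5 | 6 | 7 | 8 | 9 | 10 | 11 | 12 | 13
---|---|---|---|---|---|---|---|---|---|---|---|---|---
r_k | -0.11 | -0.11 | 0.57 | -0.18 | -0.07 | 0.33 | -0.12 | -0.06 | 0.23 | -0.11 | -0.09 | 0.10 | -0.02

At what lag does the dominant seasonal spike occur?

The largest autocorrelation is r_3 = 0.57, with weaker echoes at lags 6 (0.33) and 9 (0.23); the remaining lags stay at or below 0.10.
The dominant spike at lag 3 indicates a seasonal period of 3.

3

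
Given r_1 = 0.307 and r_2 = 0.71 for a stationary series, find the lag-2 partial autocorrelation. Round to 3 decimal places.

φ_{22} = (r_2 − r_1²) / (1 − r_1²)
r_1² = (0.307)² = 0.094249
Numerator = 0.71 − 0.0942 = 0.6158; denominator = 1 − 0.0942 = 0.9058
φ_{22} = 0.6158 / 0.9058 = 0.680

0.680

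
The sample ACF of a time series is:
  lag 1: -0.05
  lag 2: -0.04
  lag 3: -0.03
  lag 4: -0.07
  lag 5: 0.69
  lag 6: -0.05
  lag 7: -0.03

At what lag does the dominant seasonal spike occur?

The largest autocorrelation is r_5 = 0.69; the remaining lags stay at or below -0.03.
The dominant spike at lag 5 indicates a seasonal period of 5.

5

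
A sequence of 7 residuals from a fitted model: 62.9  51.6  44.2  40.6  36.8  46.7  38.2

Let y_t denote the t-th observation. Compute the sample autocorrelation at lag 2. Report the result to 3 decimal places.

0.043

Mean ȳ = (62.9 + 51.6 + 44.2 + 40.6 + 36.8 + 46.7 + 38.2)/7 = 45.8571
Deviations from mean: 17.0429, 5.7429, -1.6571, -5.2571, -9.0571, 0.8429, -7.6571
Σ(y_t−ȳ)(y_{t+2}−ȳ) = (-28.2424) + (-30.1910) + (15.0090) + (-4.4310) + (69.3518) = 21.4963
Denominator Σ(y_t−ȳ)² = 495.1971
r_2 = 21.4963 / 495.1971 = 0.043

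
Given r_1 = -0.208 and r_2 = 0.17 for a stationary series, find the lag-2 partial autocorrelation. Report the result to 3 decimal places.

φ_{22} = (r_2 − r_1²) / (1 − r_1²)
r_1² = (-0.208)² = 0.043264
Numerator = 0.17 − 0.0433 = 0.1267; denominator = 1 − 0.0433 = 0.9567
φ_{22} = 0.1267 / 0.9567 = 0.132

0.132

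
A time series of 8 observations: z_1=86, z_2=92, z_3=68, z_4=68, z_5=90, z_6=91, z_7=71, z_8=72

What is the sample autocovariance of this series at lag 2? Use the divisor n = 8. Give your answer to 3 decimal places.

Mean z̄ = (86 + 92 + 68 + 68 + 90 + 91 + 71 + 72)/8 = 79.7500
Deviations: 6.2500, 12.2500, -11.7500, -11.7500, 10.2500, 11.2500, -8.7500, -7.7500
Σ_{t=1}^{6}(z_t−z̄)(z_{t+2}−z̄) = -646.8750
γ_2 = -646.8750 / 8 = -80.859

-80.859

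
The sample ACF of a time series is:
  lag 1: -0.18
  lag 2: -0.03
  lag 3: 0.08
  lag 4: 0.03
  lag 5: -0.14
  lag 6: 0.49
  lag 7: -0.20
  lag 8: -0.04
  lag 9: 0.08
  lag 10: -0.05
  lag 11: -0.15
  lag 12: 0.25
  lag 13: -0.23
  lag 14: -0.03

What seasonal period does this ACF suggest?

The largest autocorrelation is r_6 = 0.49, with a weaker echo at lag 12 (0.25); the remaining lags stay at or below 0.08.
The dominant spike at lag 6 indicates a seasonal period of 6.

6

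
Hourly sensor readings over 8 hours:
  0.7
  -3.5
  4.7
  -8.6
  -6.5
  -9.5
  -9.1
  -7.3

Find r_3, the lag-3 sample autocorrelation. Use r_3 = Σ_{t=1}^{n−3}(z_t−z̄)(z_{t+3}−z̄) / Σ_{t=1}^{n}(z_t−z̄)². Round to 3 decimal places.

Mean z̄ = (0.7 − 3.5 + 4.7 − 8.6 − 6.5 − 9.5 − 9.1 − 7.3)/8 = -4.8875
Deviations from mean: 5.5875, 1.3875, 9.5875, -3.7125, -1.6125, -4.6125, -4.2125, -2.4125
Numerator Σ_{t=1}^{5}(z_t−z̄)(z_{t+3}−z̄) = -47.6742
Denominator Σ(z_t−z̄)² = 186.2888
r_3 = -47.6742 / 186.2888 = -0.256

-0.256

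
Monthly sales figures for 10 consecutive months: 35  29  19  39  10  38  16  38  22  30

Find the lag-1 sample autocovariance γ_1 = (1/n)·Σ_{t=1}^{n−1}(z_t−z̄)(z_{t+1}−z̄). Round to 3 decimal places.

-79.636

Mean z̄ = (35 + 29 + 19 + 39 + 10 + 38 + 16 + 38 + 22 + 30)/10 = 27.6000
Σ_{t=1}^{9}(z_t−z̄)(z_{t+1}−z̄) = -796.3600
γ_1 = -796.3600 / 10 = -79.636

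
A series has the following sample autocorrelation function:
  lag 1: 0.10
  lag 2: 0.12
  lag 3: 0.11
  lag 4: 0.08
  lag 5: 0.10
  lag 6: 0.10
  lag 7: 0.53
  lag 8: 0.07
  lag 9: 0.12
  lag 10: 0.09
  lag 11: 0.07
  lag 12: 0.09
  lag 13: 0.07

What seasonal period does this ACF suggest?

The largest autocorrelation is r_7 = 0.53; the remaining lags stay at or below 0.12.
The dominant spike at lag 7 indicates a seasonal period of 7.

7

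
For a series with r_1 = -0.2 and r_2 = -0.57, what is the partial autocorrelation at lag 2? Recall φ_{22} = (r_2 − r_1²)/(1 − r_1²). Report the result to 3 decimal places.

-0.635

φ_{22} = (r_2 − r_1²) / (1 − r_1²)
r_1² = (-0.2)² = 0.04
Numerator = -0.57 − 0.0400 = -0.6100; denominator = 1 − 0.0400 = 0.9600
φ_{22} = -0.6100 / 0.9600 = -0.635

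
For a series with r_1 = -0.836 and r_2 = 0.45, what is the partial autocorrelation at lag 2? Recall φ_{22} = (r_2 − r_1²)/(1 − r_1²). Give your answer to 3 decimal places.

-0.827

φ_{22} = (r_2 − r_1²) / (1 − r_1²)
r_1² = (-0.836)² = 0.698896
Numerator = 0.45 − 0.6989 = -0.2489; denominator = 1 − 0.6989 = 0.3011
φ_{22} = -0.2489 / 0.3011 = -0.827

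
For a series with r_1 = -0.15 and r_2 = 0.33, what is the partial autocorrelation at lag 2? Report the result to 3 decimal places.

0.315

φ_{22} = (r_2 − r_1²) / (1 − r_1²)
r_1² = (-0.15)² = 0.0225
Numerator = 0.33 − 0.0225 = 0.3075; denominator = 1 − 0.0225 = 0.9775
φ_{22} = 0.3075 / 0.9775 = 0.315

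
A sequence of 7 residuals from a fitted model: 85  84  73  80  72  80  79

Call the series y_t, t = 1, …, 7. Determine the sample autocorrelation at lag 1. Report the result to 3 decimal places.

Mean ȳ = (85 + 84 + 73 + 80 + 72 + 80 + 79)/7 = 79.0000
Numerator Σ_{t=1}^{6}(y_t−ȳ)(y_{t+1}−ȳ) = -20.0000
Denominator Σ(y_t−ȳ)² = 148.0000
r_1 = -20.0000 / 148.0000 = -0.135

-0.135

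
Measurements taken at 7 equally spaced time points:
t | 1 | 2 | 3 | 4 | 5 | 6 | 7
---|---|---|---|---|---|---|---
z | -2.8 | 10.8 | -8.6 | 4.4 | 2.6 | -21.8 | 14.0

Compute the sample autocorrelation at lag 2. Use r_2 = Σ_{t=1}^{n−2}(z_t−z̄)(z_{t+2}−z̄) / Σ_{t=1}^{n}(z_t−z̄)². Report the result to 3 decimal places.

-0.012

Mean z̄ = (-2.8 + 10.8 − 8.6 + 4.4 + 2.6 − 21.8 + 14.0)/7 = -0.2000
Deviations from mean: -2.6000, 11.0000, -8.4000, 4.6000, 2.8000, -21.6000, 14.2000
Σ(z_t−z̄)(z_{t+2}−z̄) = (21.8400) + (50.6000) + (-23.5200) + (-99.3600) + (39.7600) = -10.6800
Denominator Σ(z_t−z̄)² = 895.5200
r_2 = -10.6800 / 895.5200 = -0.012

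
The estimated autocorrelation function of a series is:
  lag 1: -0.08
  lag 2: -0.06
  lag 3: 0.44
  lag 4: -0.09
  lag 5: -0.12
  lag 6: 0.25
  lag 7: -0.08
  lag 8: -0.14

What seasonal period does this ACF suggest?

3

The largest autocorrelation is r_3 = 0.44, with a weaker echo at lag 6 (0.25); the remaining lags stay at or below -0.06.
The dominant spike at lag 3 indicates a seasonal period of 3.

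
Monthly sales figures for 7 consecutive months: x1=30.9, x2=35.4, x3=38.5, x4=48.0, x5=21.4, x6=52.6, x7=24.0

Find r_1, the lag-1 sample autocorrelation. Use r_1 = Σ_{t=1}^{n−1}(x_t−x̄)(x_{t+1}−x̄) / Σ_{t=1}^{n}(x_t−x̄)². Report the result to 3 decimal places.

-0.720

Mean x̄ = (30.9 + 35.4 + 38.5 + 48.0 + 21.4 + 52.6 + 24.0)/7 = 35.8286
Deviations from mean: -4.9286, -0.4286, 2.6714, 12.1714, -14.4286, 16.7714, -11.8286
Σ(x_t−x̄)(x_{t+1}−x̄) = (2.1122) + (-1.1449) + (32.5151) + (-175.6163) + (-241.9878) + (-198.3820) = -582.5037
Denominator Σ(x_t−x̄)² = 809.1343
r_1 = -582.5037 / 809.1343 = -0.720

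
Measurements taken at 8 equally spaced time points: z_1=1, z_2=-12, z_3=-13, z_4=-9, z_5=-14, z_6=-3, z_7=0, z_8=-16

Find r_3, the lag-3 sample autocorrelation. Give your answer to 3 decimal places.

Mean z̄ = (1 − 12 − 13 − 9 − 14 − 3 + 0 − 16)/8 = -8.2500
Deviations from mean: 9.2500, -3.7500, -4.7500, -0.7500, -5.7500, 5.2500, 8.2500, -7.7500
Σ(z_t−z̄)(z_{t+3}−z̄) = (-6.9375) + (21.5625) + (-24.9375) + (-6.1875) + (44.5625) = 28.0625
Denominator Σ(z_t−z̄)² = 311.5000
r_3 = 28.0625 / 311.5000 = 0.090

0.090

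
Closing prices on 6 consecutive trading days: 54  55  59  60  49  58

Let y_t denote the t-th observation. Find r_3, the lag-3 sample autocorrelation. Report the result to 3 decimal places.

0.059

Mean ȳ = (54 + 55 + 59 + 60 + 49 + 58)/6 = 55.8333
Deviations from mean: -1.8333, -0.8333, 3.1667, 4.1667, -6.8333, 2.1667
Σ(y_t−ȳ)(y_{t+3}−ȳ) = (-7.6389) + (5.6944) + (6.8611) = 4.9167
Denominator Σ(y_t−ȳ)² = 82.8333
r_3 = 4.9167 / 82.8333 = 0.059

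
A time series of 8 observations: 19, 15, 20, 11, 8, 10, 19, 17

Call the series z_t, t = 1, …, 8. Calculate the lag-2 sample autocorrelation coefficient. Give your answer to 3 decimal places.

Mean z̄ = (19 + 15 + 20 + 11 + 8 + 10 + 19 + 17)/8 = 14.8750
Σ(z_t−z̄)(z_{t+2}−z̄) = (21.1406) + (-0.4844) + (-35.2344) + (18.8906) + (-28.3594) + (-10.3594) = -34.4063
Denominator Σ(z_t−z̄)² = 150.8750
r_2 = -34.4063 / 150.8750 = -0.228

-0.228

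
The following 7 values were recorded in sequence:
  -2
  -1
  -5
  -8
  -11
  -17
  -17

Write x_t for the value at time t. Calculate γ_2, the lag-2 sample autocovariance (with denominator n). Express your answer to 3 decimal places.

Mean x̄ = (-2 − 1 − 5 − 8 − 11 − 17 − 17)/7 = -8.7143
Deviations: 6.7143, 7.7143, 3.7143, 0.7143, -2.2857, -8.2857, -8.2857
Σ_{t=1}^{5}(x_t−x̄)(x_{t+2}−x̄) = 34.9796
γ_2 = 34.9796 / 7 = 4.997

4.997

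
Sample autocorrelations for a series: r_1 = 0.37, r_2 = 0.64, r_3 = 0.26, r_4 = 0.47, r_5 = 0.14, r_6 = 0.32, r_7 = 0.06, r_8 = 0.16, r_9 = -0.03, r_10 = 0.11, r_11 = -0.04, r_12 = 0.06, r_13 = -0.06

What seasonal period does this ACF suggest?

The largest autocorrelation is r_2 = 0.64, with a weaker echo at lag 4 (0.47); the remaining lags stay at or below 0.37.
The dominant spike at lag 2 indicates a seasonal period of 2.

2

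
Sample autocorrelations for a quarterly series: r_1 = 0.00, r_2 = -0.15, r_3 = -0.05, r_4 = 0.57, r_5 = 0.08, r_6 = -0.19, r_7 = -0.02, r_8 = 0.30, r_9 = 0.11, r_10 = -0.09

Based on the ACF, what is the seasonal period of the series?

4

The largest autocorrelation is r_4 = 0.57, with a weaker echo at lag 8 (0.30); the remaining lags stay at or below 0.11.
The dominant spike at lag 4 indicates a seasonal period of 4.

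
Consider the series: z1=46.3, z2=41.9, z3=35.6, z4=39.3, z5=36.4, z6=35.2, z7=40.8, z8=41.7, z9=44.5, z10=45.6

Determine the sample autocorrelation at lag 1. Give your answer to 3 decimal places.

Mean z̄ = (46.3 + 41.9 + 35.6 + 39.3 + 36.4 + 35.2 + 40.8 + 41.7 + 44.5 + 45.6)/10 = 40.7300
Numerator Σ_{t=1}^{9}(z_t−z̄)(z_{t+1}−z̄) = 59.6851
Denominator Σ(z_t−z̄)² = 148.9610
r_1 = 59.6851 / 148.9610 = 0.401

0.401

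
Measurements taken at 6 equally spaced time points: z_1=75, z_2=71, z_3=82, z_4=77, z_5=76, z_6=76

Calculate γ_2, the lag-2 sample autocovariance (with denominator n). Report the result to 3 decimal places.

-2.037

Mean z̄ = (75 + 71 + 82 + 77 + 76 + 76)/6 = 76.1667
Deviations: -1.1667, -5.1667, 5.8333, 0.8333, -0.1667, -0.1667
Σ_{t=1}^{4}(z_t−z̄)(z_{t+2}−z̄) = -12.2222
γ_2 = -12.2222 / 6 = -2.037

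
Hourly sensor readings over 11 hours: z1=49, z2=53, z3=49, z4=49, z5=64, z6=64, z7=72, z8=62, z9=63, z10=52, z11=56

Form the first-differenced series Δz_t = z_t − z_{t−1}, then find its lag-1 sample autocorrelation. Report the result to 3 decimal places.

-0.290

First differences Δz: 4, -4, 0, 15, 0, 8, -10, 1, -11, 4
Mean of differences = 0.7000
Numerator Σ(Δz_t−Δz̄)(Δz_{t+1}−Δz̄) = -160.7900
Denominator Σ(Δz_t−Δz̄)² = 554.1000
r_1(Δz) = -160.7900 / 554.1000 = -0.290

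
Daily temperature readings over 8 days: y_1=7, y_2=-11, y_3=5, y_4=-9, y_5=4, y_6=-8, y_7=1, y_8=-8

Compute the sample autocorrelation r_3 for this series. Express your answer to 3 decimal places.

-0.577

Mean ȳ = (7 − 11 + 5 − 9 + 4 − 8 + 1 − 8)/8 = -2.3750
Deviations from mean: 9.3750, -8.6250, 7.3750, -6.6250, 6.3750, -5.6250, 3.3750, -5.6250
Numerator Σ_{t=1}^{5}(y_t−ȳ)(y_{t+3}−ȳ) = -216.7969
Denominator Σ(y_t−ȳ)² = 375.8750
r_3 = -216.7969 / 375.8750 = -0.577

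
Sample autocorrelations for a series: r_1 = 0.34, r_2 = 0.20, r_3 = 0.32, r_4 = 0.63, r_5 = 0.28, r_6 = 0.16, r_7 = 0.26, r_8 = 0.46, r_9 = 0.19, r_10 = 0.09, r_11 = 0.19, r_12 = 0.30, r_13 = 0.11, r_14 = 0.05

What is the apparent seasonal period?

4

The largest autocorrelation is r_4 = 0.63, with a weaker echo at lag 8 (0.46); the remaining lags stay at or below 0.34. The elevated value at lag 1 (0.34), dropping to 0.20 at lag 2, reflects decaying short-term dependence rather than seasonality.
The dominant spike at lag 4 indicates a seasonal period of 4.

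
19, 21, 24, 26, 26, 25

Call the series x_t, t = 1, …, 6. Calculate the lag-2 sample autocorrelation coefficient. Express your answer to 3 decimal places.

-0.084

Mean x̄ = (19 + 21 + 24 + 26 + 26 + 25)/6 = 23.5000
Σ(x_t−x̄)(x_{t+2}−x̄) = (-2.2500) + (-6.2500) + (1.2500) + (3.7500) = -3.5000
Denominator Σ(x_t−x̄)² = 41.5000
r_2 = -3.5000 / 41.5000 = -0.084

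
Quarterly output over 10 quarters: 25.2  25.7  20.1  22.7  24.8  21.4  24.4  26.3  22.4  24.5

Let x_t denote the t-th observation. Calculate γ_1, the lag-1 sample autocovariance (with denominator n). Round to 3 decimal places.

Mean x̄ = (25.2 + 25.7 + 20.1 + 22.7 + 24.8 + 21.4 + 24.4 + 26.3 + 22.4 + 24.5)/10 = 23.7500
Σ_{t=1}^{9}(x_t−x̄)(x_{t+1}−x̄) = -8.3525
γ_1 = -8.3525 / 10 = -0.835

-0.835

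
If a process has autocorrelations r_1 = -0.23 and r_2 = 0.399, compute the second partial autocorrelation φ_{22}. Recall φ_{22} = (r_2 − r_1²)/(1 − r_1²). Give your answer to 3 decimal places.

0.365

φ_{22} = (r_2 − r_1²) / (1 − r_1²)
r_1² = (-0.23)² = 0.0529
Numerator = 0.399 − 0.0529 = 0.3461; denominator = 1 − 0.0529 = 0.9471
φ_{22} = 0.3461 / 0.9471 = 0.365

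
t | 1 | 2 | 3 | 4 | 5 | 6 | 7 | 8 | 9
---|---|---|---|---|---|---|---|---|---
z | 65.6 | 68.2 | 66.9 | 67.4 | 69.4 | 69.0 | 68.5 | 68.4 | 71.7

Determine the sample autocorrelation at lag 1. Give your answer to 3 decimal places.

0.084

Mean z̄ = (65.6 + 68.2 + 66.9 + 67.4 + 69.4 + 69.0 + 68.5 + 68.4 + 71.7)/9 = 68.3444
Numerator Σ_{t=1}^{8}(z_t−z̄)(z_{t+1}−z̄) = 1.9614
Denominator Σ(z_t−z̄)² = 23.3622
r_1 = 1.9614 / 23.3622 = 0.084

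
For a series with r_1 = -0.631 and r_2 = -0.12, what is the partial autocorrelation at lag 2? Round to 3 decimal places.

-0.861

φ_{22} = (r_2 − r_1²) / (1 − r_1²)
r_1² = (-0.631)² = 0.398161
Numerator = -0.12 − 0.3982 = -0.5182; denominator = 1 − 0.3982 = 0.6018
φ_{22} = -0.5182 / 0.6018 = -0.861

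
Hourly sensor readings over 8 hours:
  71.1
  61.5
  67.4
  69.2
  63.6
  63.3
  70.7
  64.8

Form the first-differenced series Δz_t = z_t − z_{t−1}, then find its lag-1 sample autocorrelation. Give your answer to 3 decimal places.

-0.378

First differences Δz: -9.6, 5.9, 1.8, -5.6, -0.3, 7.4, -5.9
Mean of differences = -0.9000
Numerator Σ(Δz_t−Δz̄)(Δz_{t+1}−Δz̄) = -92.8300
Denominator Σ(Δz_t−Δz̄)² = 245.5600
r_1(Δz) = -92.8300 / 245.5600 = -0.378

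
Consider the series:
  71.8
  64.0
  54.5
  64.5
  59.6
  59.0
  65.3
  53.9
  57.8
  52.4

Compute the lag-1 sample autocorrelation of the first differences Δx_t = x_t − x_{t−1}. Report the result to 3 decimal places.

First differences Δx: -7.8, -9.5, 10.0, -4.9, -0.6, 6.3, -11.4, 3.9, -5.4
Mean of differences = -2.1556
Numerator Σ(Δx_t−Δx̄)(Δx_{t+1}−Δx̄) = -226.0909
Denominator Σ(Δx_t−Δx̄)² = 447.6622
r_1(Δx) = -226.0909 / 447.6622 = -0.505

-0.505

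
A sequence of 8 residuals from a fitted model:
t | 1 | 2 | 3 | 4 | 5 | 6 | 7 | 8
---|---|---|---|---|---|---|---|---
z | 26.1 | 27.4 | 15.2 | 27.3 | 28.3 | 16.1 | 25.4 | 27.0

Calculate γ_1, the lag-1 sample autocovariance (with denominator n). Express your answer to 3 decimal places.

Mean z̄ = (26.1 + 27.4 + 15.2 + 27.3 + 28.3 + 16.1 + 25.4 + 27.0)/8 = 24.1000
Σ_{t=1}^{7}(z_t−z̄)(z_{t+1}−z̄) = -78.0400
γ_1 = -78.0400 / 8 = -9.755

-9.755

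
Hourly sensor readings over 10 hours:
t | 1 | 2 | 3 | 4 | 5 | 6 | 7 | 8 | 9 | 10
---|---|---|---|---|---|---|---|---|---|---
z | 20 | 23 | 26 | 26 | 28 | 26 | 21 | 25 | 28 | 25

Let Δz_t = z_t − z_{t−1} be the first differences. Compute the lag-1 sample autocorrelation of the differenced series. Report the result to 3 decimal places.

First differences Δz: 3, 3, 0, 2, -2, -5, 4, 3, -3
Mean of differences = 0.5556
Numerator Σ(Δz_t−Δz̄)(Δz_{t+1}−Δz̄) = -5.0864
Denominator Σ(Δz_t−Δz̄)² = 82.2222
r_1(Δz) = -5.0864 / 82.2222 = -0.062

-0.062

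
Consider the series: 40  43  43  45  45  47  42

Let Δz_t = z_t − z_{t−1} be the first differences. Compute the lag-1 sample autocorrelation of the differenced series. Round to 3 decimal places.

First differences Δz: 3, 0, 2, 0, 2, -5
Mean of differences = 0.3333
Numerator Σ(Δz_t−Δz̄)(Δz_{t+1}−Δz̄) = -11.4444
Denominator Σ(Δz_t−Δz̄)² = 41.3333
r_1(Δz) = -11.4444 / 41.3333 = -0.277

-0.277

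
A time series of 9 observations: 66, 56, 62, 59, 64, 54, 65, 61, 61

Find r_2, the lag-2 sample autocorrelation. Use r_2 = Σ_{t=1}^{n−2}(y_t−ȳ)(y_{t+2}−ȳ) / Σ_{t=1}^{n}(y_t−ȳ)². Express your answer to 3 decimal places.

Mean ȳ = (66 + 56 + 62 + 59 + 64 + 54 + 65 + 61 + 61)/9 = 60.8889
Σ(y_t−ȳ)(y_{t+2}−ȳ) = (5.6790) + (9.2346) + (3.4568) + (13.0123) + (12.7901) + (-0.7654) + (0.4568) = 43.8642
Denominator Σ(y_t−ȳ)² = 128.8889
r_2 = 43.8642 / 128.8889 = 0.340

0.340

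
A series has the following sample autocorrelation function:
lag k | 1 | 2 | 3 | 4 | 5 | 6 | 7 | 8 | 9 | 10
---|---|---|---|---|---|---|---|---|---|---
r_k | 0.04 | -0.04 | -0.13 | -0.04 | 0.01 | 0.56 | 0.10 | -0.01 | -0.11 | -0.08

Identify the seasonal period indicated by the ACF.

The largest autocorrelation is r_6 = 0.56; the remaining lags stay at or below 0.10.
The dominant spike at lag 6 indicates a seasonal period of 6.

6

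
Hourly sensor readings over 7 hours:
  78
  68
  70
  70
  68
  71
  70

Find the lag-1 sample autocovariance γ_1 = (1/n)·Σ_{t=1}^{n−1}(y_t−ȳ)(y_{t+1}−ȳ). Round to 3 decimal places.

Mean ȳ = (78 + 68 + 70 + 70 + 68 + 71 + 70)/7 = 70.7143
Deviations: 7.2857, -2.7143, -0.7143, -0.7143, -2.7143, 0.2857, -0.7143
Σ_{t=1}^{6}(y_t−ȳ)(y_{t+1}−ȳ) = -16.3673
γ_1 = -16.3673 / 7 = -2.338

-2.338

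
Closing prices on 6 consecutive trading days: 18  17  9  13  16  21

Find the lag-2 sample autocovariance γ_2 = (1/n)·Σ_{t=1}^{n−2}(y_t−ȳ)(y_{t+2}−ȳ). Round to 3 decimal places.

Mean ȳ = (18 + 17 + 9 + 13 + 16 + 21)/6 = 15.6667
Deviations: 2.3333, 1.3333, -6.6667, -2.6667, 0.3333, 5.3333
Σ_{t=1}^{4}(y_t−ȳ)(y_{t+2}−ȳ) = -35.5556
γ_2 = -35.5556 / 6 = -5.926

-5.926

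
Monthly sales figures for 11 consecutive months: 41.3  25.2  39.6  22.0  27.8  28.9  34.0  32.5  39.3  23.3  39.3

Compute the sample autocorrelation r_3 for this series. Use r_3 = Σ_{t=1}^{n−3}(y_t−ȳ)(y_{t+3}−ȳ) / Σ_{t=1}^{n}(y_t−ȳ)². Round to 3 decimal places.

-0.287

Mean ȳ = (41.3 + 25.2 + 39.6 + 22.0 + 27.8 + 28.9 + 34.0 + 32.5 + 39.3 + 23.3 + 39.3)/11 = 32.1091
Numerator Σ_{t=1}^{8}(y_t−ȳ)(y_{t+3}−ȳ) = -144.9012
Denominator Σ(y_t−ȳ)² = 504.1291
r_3 = -144.9012 / 504.1291 = -0.287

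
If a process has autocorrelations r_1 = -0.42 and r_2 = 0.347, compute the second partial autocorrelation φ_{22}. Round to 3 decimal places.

0.207

φ_{22} = (r_2 − r_1²) / (1 − r_1²)
r_1² = (-0.42)² = 0.1764
Numerator = 0.347 − 0.1764 = 0.1706; denominator = 1 − 0.1764 = 0.8236
φ_{22} = 0.1706 / 0.8236 = 0.207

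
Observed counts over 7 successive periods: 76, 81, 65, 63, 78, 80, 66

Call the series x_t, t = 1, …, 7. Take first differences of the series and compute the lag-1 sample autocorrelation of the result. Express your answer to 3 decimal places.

-0.116

First differences Δx: 5, -16, -2, 15, 2, -14
Mean of differences = -1.6667
Numerator Σ(Δx_t−Δx̄)(Δx_{t+1}−Δx̄) = -80.4444
Denominator Σ(Δx_t−Δx̄)² = 693.3333
r_1(Δx) = -80.4444 / 693.3333 = -0.116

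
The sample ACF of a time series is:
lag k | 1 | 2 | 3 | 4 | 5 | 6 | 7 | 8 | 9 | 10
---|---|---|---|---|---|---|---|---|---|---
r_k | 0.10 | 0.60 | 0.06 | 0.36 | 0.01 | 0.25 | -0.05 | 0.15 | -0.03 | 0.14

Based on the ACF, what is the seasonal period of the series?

The largest autocorrelation is r_2 = 0.60, with weaker echoes at lags 4 (0.36), 6 (0.25) and 8 (0.15); the remaining lags stay at or below 0.14.
The dominant spike at lag 2 indicates a seasonal period of 2.

2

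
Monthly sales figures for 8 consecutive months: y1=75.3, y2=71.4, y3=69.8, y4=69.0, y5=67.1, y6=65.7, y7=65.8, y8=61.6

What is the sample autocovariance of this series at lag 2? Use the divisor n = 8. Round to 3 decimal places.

3.664

Mean ȳ = (75.3 + 71.4 + 69.8 + 69.0 + 67.1 + 65.7 + 65.8 + 61.6)/8 = 68.2125
Deviations: 7.0875, 3.1875, 1.5875, 0.7875, -1.1125, -2.5125, -2.4125, -6.6125
Σ_{t=1}^{6}(y_t−ȳ)(y_{t+2}−ȳ) = 29.3147
γ_2 = 29.3147 / 8 = 3.664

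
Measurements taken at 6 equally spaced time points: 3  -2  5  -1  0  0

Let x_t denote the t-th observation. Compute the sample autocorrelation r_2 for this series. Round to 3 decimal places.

0.352

Mean x̄ = (3 − 2 + 5 − 1 + 0 + 0)/6 = 0.8333
Deviations from mean: 2.1667, -2.8333, 4.1667, -1.8333, -0.8333, -0.8333
Σ(x_t−x̄)(x_{t+2}−x̄) = (9.0278) + (5.1944) + (-3.4722) + (1.5278) = 12.2778
Denominator Σ(x_t−x̄)² = 34.8333
r_2 = 12.2778 / 34.8333 = 0.352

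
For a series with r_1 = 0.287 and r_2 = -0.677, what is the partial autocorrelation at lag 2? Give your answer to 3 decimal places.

-0.828

φ_{22} = (r_2 − r_1²) / (1 − r_1²)
r_1² = (0.287)² = 0.082369
Numerator = -0.677 − 0.0824 = -0.7594; denominator = 1 − 0.0824 = 0.9176
φ_{22} = -0.7594 / 0.9176 = -0.828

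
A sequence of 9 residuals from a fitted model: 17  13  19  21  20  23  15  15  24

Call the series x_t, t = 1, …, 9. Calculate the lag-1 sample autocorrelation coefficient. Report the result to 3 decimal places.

-0.046

Mean x̄ = (17 + 13 + 19 + 21 + 20 + 23 + 15 + 15 + 24)/9 = 18.5556
Numerator Σ_{t=1}^{8}(x_t−x̄)(x_{t+1}−x̄) = -5.3086
Denominator Σ(x_t−x̄)² = 116.2222
r_1 = -5.3086 / 116.2222 = -0.046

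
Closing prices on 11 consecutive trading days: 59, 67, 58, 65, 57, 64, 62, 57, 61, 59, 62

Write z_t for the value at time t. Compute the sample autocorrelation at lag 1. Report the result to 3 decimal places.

-0.652

Mean z̄ = (59 + 67 + 58 + 65 + 57 + 64 + 62 + 57 + 61 + 59 + 62)/11 = 61.0000
Numerator Σ_{t=1}^{10}(z_t−z̄)(z_{t+1}−z̄) = -73.0000
Denominator Σ(z_t−z̄)² = 112.0000
r_1 = -73.0000 / 112.0000 = -0.652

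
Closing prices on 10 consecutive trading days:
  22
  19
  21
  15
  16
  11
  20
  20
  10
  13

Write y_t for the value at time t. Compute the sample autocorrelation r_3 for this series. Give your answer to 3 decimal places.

-0.102

Mean ȳ = (22 + 19 + 21 + 15 + 16 + 11 + 20 + 20 + 10 + 13)/10 = 16.7000
Σ(y_t−ȳ)(y_{t+3}−ȳ) = (-9.0100) + (-1.6100) + (-24.5100) + (-5.6100) + (-2.3100) + (38.1900) + (-12.2100) = -17.0700
Denominator Σ(y_t−ȳ)² = 168.1000
r_3 = -17.0700 / 168.1000 = -0.102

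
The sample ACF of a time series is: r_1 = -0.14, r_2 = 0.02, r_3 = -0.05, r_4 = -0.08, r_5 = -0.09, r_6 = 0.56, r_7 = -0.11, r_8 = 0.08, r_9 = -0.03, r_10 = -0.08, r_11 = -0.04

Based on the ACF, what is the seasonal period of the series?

The largest autocorrelation is r_6 = 0.56; the remaining lags stay at or below 0.08.
The dominant spike at lag 6 indicates a seasonal period of 6.

6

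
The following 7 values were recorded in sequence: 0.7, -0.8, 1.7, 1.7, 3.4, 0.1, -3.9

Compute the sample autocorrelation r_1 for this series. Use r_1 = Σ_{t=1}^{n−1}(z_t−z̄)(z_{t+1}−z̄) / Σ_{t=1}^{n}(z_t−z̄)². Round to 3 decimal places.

Mean z̄ = (0.7 − 0.8 + 1.7 + 1.7 + 3.4 + 0.1 − 3.9)/7 = 0.4143
Deviations from mean: 0.2857, -1.2143, 1.2857, 1.2857, 2.9857, -0.3143, -4.3143
Numerator Σ_{t=1}^{6}(z_t−z̄)(z_{t+1}−z̄) = 4.0012
Denominator Σ(z_t−z̄)² = 32.4886
r_1 = 4.0012 / 32.4886 = 0.123

0.123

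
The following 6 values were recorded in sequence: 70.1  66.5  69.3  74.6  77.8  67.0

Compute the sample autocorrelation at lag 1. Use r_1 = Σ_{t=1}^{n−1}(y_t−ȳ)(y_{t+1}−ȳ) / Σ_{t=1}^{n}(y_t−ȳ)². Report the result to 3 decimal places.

Mean ȳ = (70.1 + 66.5 + 69.3 + 74.6 + 77.8 + 67.0)/6 = 70.8833
Deviations from mean: -0.7833, -4.3833, -1.5833, 3.7167, 6.9167, -3.8833
Numerator Σ_{t=1}^{5}(y_t−ȳ)(y_{t+1}−ȳ) = 3.3364
Denominator Σ(y_t−ȳ)² = 99.0683
r_1 = 3.3364 / 99.0683 = 0.034

0.034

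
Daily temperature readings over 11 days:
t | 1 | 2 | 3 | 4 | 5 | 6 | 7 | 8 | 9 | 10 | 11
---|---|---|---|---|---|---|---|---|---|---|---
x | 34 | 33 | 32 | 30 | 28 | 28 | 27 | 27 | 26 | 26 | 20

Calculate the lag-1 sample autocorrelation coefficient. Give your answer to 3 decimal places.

0.516

Mean x̄ = (34 + 33 + 32 + 30 + 28 + 28 + 27 + 27 + 26 + 26 + 20)/11 = 28.2727
Numerator Σ_{t=1}^{10}(x_t−x̄)(x_{t+1}−x̄) = 79.5620
Denominator Σ(x_t−x̄)² = 154.1818
r_1 = 79.5620 / 154.1818 = 0.516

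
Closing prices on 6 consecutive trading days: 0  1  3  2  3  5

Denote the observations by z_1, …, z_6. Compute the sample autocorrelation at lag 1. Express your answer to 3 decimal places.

Mean z̄ = (0 + 1 + 3 + 2 + 3 + 5)/6 = 2.3333
Deviations from mean: -2.3333, -1.3333, 0.6667, -0.3333, 0.6667, 2.6667
Σ(z_t−z̄)(z_{t+1}−z̄) = (3.1111) + (-0.8889) + (-0.2222) + (-0.2222) + (1.7778) = 3.5556
Denominator Σ(z_t−z̄)² = 15.3333
r_1 = 3.5556 / 15.3333 = 0.232

0.232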